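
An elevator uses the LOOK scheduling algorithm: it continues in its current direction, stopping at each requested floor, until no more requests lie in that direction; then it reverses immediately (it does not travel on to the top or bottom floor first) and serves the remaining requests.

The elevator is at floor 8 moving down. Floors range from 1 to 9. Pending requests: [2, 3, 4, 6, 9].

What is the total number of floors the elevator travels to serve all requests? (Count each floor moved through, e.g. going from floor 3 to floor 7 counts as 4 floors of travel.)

Start at floor 8 moving down, LOOK stop order: [6, 4, 3, 2, 9]
  8 → 6: |6-8| = 2, total = 2
  6 → 4: |4-6| = 2, total = 4
  4 → 3: |3-4| = 1, total = 5
  3 → 2: |2-3| = 1, total = 6
  2 → 9: |9-2| = 7, total = 13

Answer: 13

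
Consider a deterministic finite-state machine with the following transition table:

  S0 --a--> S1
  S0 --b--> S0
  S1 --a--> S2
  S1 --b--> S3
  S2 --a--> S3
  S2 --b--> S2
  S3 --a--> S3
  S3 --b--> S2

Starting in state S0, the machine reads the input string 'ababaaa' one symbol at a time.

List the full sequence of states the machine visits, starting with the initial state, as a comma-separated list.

Start: S0
  read 'a': S0 --a--> S1
  read 'b': S1 --b--> S3
  read 'a': S3 --a--> S3
  read 'b': S3 --b--> S2
  read 'a': S2 --a--> S3
  read 'a': S3 --a--> S3
  read 'a': S3 --a--> S3

Answer: S0, S1, S3, S3, S2, S3, S3, S3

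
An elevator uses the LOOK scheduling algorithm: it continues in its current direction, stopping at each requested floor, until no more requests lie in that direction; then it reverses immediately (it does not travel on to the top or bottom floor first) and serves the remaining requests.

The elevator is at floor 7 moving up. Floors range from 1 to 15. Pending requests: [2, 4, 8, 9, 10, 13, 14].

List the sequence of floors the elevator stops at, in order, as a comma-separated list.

Answer: 8, 9, 10, 13, 14, 4, 2

Derivation:
Current: 7, moving UP
Serve above first (ascending): [8, 9, 10, 13, 14]
Then reverse, serve below (descending): [4, 2]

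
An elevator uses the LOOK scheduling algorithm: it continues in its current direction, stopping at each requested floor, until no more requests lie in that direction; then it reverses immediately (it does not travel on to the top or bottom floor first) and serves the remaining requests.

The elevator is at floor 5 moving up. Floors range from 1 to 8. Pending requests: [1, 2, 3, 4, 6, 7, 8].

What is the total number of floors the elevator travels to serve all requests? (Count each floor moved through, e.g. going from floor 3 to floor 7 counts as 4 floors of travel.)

Start at floor 5 moving up, LOOK stop order: [6, 7, 8, 4, 3, 2, 1]
  5 → 6: |6-5| = 1, total = 1
  6 → 7: |7-6| = 1, total = 2
  7 → 8: |8-7| = 1, total = 3
  8 → 4: |4-8| = 4, total = 7
  4 → 3: |3-4| = 1, total = 8
  3 → 2: |2-3| = 1, total = 9
  2 → 1: |1-2| = 1, total = 10

Answer: 10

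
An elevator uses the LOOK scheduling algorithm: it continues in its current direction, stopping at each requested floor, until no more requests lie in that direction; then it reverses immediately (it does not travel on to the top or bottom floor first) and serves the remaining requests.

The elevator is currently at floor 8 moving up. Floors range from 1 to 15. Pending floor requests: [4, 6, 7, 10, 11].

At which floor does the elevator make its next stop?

Answer: 10

Derivation:
Current floor: 8, direction: up
Requests above: [10, 11]
Requests below: [4, 6, 7]
Moving up and requests lie above → nearest above is min([10, 11]) = 10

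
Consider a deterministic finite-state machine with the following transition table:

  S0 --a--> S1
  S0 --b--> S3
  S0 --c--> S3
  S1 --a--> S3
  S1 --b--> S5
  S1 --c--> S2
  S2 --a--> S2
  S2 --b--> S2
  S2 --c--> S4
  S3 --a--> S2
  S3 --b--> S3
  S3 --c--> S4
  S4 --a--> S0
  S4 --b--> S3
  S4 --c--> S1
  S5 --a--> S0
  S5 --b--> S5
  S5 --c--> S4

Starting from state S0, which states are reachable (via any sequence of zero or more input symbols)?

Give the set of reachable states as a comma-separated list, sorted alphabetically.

BFS from S0:
  visit S0: S0--a-->S1 (new), S0--b-->S3 (new), S0--c-->S3 (seen)
  visit S1: S1--a-->S3 (seen), S1--b-->S5 (new), S1--c-->S2 (new)
  visit S3: S3--a-->S2 (seen), S3--b-->S3 (seen), S3--c-->S4 (new)
  visit S5: S5--a-->S0 (seen), S5--b-->S5 (seen), S5--c-->S4 (seen)
  visit S2: S2--a-->S2 (seen), S2--b-->S2 (seen), S2--c-->S4 (seen)
  visit S4: S4--a-->S0 (seen), S4--b-->S3 (seen), S4--c-->S1 (seen)

Answer: S0, S1, S2, S3, S4, S5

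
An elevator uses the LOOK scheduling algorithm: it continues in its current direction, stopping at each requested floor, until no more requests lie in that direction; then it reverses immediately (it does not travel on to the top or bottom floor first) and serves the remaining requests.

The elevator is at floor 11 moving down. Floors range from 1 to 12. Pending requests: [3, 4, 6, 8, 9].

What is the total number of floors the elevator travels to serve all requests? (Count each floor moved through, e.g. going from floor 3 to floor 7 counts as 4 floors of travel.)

Answer: 8

Derivation:
Start at floor 11 moving down, LOOK stop order: [9, 8, 6, 4, 3]
  11 → 9: |9-11| = 2, total = 2
  9 → 8: |8-9| = 1, total = 3
  8 → 6: |6-8| = 2, total = 5
  6 → 4: |4-6| = 2, total = 7
  4 → 3: |3-4| = 1, total = 8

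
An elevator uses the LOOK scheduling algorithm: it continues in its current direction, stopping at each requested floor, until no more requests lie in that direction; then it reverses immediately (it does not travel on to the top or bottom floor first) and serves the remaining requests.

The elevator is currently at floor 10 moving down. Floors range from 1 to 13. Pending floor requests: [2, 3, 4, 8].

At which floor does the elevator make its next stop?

Current floor: 10, direction: down
Requests above: []
Requests below: [2, 3, 4, 8]
Moving down and requests lie below → nearest below is max([2, 3, 4, 8]) = 8

Answer: 8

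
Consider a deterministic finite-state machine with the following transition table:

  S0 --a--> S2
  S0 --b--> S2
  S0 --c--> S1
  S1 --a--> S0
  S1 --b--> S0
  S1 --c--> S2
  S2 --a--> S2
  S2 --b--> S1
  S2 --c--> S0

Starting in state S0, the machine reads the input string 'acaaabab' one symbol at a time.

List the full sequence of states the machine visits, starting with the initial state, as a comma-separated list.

Start: S0
  read 'a': S0 --a--> S2
  read 'c': S2 --c--> S0
  read 'a': S0 --a--> S2
  read 'a': S2 --a--> S2
  read 'a': S2 --a--> S2
  read 'b': S2 --b--> S1
  read 'a': S1 --a--> S0
  read 'b': S0 --b--> S2

Answer: S0, S2, S0, S2, S2, S2, S1, S0, S2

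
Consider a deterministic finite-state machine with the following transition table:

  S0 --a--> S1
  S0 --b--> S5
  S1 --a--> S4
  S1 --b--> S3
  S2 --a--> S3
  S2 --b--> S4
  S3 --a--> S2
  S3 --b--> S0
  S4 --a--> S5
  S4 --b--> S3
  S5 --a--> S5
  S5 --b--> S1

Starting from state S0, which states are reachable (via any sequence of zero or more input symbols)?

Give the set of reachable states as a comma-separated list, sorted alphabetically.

Answer: S0, S1, S2, S3, S4, S5

Derivation:
BFS from S0:
  visit S0: S0--a-->S1 (new), S0--b-->S5 (new)
  visit S1: S1--a-->S4 (new), S1--b-->S3 (new)
  visit S5: S5--a-->S5 (seen), S5--b-->S1 (seen)
  visit S4: S4--a-->S5 (seen), S4--b-->S3 (seen)
  visit S3: S3--a-->S2 (new), S3--b-->S0 (seen)
  visit S2: S2--a-->S3 (seen), S2--b-->S4 (seen)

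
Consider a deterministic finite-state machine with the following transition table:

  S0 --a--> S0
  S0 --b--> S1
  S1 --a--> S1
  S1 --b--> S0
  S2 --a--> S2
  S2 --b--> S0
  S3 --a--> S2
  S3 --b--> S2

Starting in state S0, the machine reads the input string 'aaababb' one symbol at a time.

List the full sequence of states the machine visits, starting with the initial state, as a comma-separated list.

Answer: S0, S0, S0, S0, S1, S1, S0, S1

Derivation:
Start: S0
  read 'a': S0 --a--> S0
  read 'a': S0 --a--> S0
  read 'a': S0 --a--> S0
  read 'b': S0 --b--> S1
  read 'a': S1 --a--> S1
  read 'b': S1 --b--> S0
  read 'b': S0 --b--> S1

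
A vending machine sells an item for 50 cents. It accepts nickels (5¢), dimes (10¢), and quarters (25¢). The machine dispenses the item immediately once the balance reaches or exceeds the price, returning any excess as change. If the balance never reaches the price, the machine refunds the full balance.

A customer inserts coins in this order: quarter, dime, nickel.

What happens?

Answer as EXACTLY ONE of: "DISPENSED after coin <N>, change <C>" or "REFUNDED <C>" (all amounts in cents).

Price: 50¢
Coin 1 (quarter, 25¢): balance = 25¢
Coin 2 (dime, 10¢): balance = 35¢
Coin 3 (nickel, 5¢): balance = 40¢
All coins inserted, balance 40¢ < price 50¢ → REFUND 40¢

Answer: REFUNDED 40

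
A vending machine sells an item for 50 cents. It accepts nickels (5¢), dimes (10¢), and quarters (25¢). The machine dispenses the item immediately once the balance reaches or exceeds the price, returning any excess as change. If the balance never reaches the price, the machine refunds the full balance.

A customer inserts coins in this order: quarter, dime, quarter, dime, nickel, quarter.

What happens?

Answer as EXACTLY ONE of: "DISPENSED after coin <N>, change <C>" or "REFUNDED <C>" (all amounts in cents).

Price: 50¢
Coin 1 (quarter, 25¢): balance = 25¢
Coin 2 (dime, 10¢): balance = 35¢
Coin 3 (quarter, 25¢): balance = 60¢
  → balance >= price → DISPENSE, change = 60 - 50 = 10¢

Answer: DISPENSED after coin 3, change 10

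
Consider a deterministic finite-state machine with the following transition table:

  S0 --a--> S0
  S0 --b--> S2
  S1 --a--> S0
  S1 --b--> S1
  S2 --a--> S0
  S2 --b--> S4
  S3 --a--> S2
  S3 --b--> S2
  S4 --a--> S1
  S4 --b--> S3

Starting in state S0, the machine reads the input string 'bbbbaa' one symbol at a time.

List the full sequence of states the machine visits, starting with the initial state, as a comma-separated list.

Start: S0
  read 'b': S0 --b--> S2
  read 'b': S2 --b--> S4
  read 'b': S4 --b--> S3
  read 'b': S3 --b--> S2
  read 'a': S2 --a--> S0
  read 'a': S0 --a--> S0

Answer: S0, S2, S4, S3, S2, S0, S0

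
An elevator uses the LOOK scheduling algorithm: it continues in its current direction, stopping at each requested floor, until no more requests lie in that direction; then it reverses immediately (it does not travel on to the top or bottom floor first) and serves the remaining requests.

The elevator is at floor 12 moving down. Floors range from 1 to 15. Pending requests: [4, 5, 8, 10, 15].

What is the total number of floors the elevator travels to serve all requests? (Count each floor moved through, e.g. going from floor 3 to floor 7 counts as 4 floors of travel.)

Answer: 19

Derivation:
Start at floor 12 moving down, LOOK stop order: [10, 8, 5, 4, 15]
  12 → 10: |10-12| = 2, total = 2
  10 → 8: |8-10| = 2, total = 4
  8 → 5: |5-8| = 3, total = 7
  5 → 4: |4-5| = 1, total = 8
  4 → 15: |15-4| = 11, total = 19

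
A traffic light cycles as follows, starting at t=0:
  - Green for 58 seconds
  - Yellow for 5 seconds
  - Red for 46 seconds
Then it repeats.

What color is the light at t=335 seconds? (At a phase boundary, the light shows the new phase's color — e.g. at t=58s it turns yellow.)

Cycle length = 58 + 5 + 46 = 109s
t = 335, phase_t = 335 mod 109 = 8
8 < 58 (green end) → GREEN

Answer: green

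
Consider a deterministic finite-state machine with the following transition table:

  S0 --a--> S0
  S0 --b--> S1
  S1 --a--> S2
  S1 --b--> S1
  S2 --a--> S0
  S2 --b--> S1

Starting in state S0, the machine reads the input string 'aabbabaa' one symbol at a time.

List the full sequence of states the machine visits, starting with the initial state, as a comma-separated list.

Start: S0
  read 'a': S0 --a--> S0
  read 'a': S0 --a--> S0
  read 'b': S0 --b--> S1
  read 'b': S1 --b--> S1
  read 'a': S1 --a--> S2
  read 'b': S2 --b--> S1
  read 'a': S1 --a--> S2
  read 'a': S2 --a--> S0

Answer: S0, S0, S0, S1, S1, S2, S1, S2, S0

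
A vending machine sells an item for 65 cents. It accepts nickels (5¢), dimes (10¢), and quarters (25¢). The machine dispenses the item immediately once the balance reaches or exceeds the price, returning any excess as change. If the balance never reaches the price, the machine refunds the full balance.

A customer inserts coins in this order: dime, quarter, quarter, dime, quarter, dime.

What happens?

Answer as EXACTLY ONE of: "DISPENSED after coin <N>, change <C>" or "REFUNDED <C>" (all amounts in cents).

Answer: DISPENSED after coin 4, change 5

Derivation:
Price: 65¢
Coin 1 (dime, 10¢): balance = 10¢
Coin 2 (quarter, 25¢): balance = 35¢
Coin 3 (quarter, 25¢): balance = 60¢
Coin 4 (dime, 10¢): balance = 70¢
  → balance >= price → DISPENSE, change = 70 - 65 = 5¢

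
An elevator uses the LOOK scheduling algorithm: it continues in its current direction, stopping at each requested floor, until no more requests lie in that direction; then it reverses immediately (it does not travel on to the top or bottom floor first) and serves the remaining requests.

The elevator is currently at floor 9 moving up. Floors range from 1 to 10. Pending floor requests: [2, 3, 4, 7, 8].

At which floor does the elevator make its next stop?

Answer: 8

Derivation:
Current floor: 9, direction: up
Requests above: []
Requests below: [2, 3, 4, 7, 8]
Moving up but no requests above → reverse; nearest below is max([2, 3, 4, 7, 8]) = 8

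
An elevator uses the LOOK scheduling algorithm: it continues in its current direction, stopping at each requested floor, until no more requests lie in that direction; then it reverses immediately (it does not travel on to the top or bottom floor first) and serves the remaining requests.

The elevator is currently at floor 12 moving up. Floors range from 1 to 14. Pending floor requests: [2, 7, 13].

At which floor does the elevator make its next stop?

Current floor: 12, direction: up
Requests above: [13]
Requests below: [2, 7]
Moving up and requests lie above → nearest above is min([13]) = 13

Answer: 13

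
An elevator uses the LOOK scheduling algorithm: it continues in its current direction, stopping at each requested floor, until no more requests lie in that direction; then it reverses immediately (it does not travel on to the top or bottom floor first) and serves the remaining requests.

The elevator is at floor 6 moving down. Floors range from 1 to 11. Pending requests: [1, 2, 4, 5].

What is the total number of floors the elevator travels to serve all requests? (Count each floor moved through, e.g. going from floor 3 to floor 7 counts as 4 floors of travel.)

Start at floor 6 moving down, LOOK stop order: [5, 4, 2, 1]
  6 → 5: |5-6| = 1, total = 1
  5 → 4: |4-5| = 1, total = 2
  4 → 2: |2-4| = 2, total = 4
  2 → 1: |1-2| = 1, total = 5

Answer: 5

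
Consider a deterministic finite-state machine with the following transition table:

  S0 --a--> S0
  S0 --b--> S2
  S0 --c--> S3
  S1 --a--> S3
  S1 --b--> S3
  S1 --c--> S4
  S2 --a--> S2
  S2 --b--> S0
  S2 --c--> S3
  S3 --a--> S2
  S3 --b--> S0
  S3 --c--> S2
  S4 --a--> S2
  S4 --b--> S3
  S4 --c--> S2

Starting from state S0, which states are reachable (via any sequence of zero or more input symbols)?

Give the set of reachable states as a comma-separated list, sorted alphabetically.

Answer: S0, S2, S3

Derivation:
BFS from S0:
  visit S0: S0--a-->S0 (seen), S0--b-->S2 (new), S0--c-->S3 (new)
  visit S2: S2--a-->S2 (seen), S2--b-->S0 (seen), S2--c-->S3 (seen)
  visit S3: S3--a-->S2 (seen), S3--b-->S0 (seen), S3--c-->S2 (seen)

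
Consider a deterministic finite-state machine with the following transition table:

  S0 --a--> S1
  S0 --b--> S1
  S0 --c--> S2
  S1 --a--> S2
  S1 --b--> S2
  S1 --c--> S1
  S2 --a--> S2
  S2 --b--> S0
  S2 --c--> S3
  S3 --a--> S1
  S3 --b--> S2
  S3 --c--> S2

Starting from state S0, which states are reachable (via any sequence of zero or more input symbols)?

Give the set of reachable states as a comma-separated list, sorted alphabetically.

Answer: S0, S1, S2, S3

Derivation:
BFS from S0:
  visit S0: S0--a-->S1 (new), S0--b-->S1 (seen), S0--c-->S2 (new)
  visit S1: S1--a-->S2 (seen), S1--b-->S2 (seen), S1--c-->S1 (seen)
  visit S2: S2--a-->S2 (seen), S2--b-->S0 (seen), S2--c-->S3 (new)
  visit S3: S3--a-->S1 (seen), S3--b-->S2 (seen), S3--c-->S2 (seen)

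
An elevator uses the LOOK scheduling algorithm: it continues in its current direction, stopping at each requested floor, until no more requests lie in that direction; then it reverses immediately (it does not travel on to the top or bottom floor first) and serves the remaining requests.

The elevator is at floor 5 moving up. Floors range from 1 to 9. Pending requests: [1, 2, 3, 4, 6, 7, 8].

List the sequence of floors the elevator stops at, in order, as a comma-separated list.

Answer: 6, 7, 8, 4, 3, 2, 1

Derivation:
Current: 5, moving UP
Serve above first (ascending): [6, 7, 8]
Then reverse, serve below (descending): [4, 3, 2, 1]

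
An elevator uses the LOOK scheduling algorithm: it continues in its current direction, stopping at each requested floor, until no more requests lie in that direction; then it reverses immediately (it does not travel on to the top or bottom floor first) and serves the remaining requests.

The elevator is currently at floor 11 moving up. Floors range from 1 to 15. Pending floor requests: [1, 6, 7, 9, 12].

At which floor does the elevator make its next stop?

Current floor: 11, direction: up
Requests above: [12]
Requests below: [1, 6, 7, 9]
Moving up and requests lie above → nearest above is min([12]) = 12

Answer: 12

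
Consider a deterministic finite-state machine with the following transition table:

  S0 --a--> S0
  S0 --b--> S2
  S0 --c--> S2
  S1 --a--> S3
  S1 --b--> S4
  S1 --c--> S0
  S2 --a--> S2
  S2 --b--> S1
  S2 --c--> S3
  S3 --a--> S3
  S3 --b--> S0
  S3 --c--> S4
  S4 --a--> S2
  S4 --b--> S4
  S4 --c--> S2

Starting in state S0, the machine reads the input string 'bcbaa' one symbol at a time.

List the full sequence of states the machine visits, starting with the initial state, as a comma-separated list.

Answer: S0, S2, S3, S0, S0, S0

Derivation:
Start: S0
  read 'b': S0 --b--> S2
  read 'c': S2 --c--> S3
  read 'b': S3 --b--> S0
  read 'a': S0 --a--> S0
  read 'a': S0 --a--> S0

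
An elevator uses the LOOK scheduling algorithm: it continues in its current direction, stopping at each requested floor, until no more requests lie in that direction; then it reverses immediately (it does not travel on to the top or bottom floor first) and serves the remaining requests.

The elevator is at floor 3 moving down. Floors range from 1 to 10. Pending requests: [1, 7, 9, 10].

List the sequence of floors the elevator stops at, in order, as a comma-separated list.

Answer: 1, 7, 9, 10

Derivation:
Current: 3, moving DOWN
Serve below first (descending): [1]
Then reverse, serve above (ascending): [7, 9, 10]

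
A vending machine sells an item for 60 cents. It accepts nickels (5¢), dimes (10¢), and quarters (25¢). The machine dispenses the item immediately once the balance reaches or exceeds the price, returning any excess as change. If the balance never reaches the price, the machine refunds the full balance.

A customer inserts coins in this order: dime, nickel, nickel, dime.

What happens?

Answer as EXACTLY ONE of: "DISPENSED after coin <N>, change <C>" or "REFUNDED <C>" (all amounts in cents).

Answer: REFUNDED 30

Derivation:
Price: 60¢
Coin 1 (dime, 10¢): balance = 10¢
Coin 2 (nickel, 5¢): balance = 15¢
Coin 3 (nickel, 5¢): balance = 20¢
Coin 4 (dime, 10¢): balance = 30¢
All coins inserted, balance 30¢ < price 60¢ → REFUND 30¢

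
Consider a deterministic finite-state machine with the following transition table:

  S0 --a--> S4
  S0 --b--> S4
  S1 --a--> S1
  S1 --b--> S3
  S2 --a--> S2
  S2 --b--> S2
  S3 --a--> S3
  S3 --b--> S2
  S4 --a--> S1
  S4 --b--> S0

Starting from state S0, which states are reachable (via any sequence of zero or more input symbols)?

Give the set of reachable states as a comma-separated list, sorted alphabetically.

BFS from S0:
  visit S0: S0--a-->S4 (new), S0--b-->S4 (seen)
  visit S4: S4--a-->S1 (new), S4--b-->S0 (seen)
  visit S1: S1--a-->S1 (seen), S1--b-->S3 (new)
  visit S3: S3--a-->S3 (seen), S3--b-->S2 (new)
  visit S2: S2--a-->S2 (seen), S2--b-->S2 (seen)

Answer: S0, S1, S2, S3, S4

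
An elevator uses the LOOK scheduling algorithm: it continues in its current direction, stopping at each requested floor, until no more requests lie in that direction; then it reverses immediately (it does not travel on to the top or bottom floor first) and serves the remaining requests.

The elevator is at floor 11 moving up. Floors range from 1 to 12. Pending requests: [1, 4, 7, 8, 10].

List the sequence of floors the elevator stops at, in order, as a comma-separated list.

Current: 11, moving UP
Serve above first (ascending): []
Then reverse, serve below (descending): [10, 8, 7, 4, 1]

Answer: 10, 8, 7, 4, 1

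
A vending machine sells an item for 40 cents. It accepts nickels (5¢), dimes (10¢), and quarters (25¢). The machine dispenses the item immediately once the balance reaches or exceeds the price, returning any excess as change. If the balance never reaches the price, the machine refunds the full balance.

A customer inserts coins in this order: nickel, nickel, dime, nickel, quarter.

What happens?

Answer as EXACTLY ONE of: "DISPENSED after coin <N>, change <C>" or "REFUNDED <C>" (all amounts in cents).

Price: 40¢
Coin 1 (nickel, 5¢): balance = 5¢
Coin 2 (nickel, 5¢): balance = 10¢
Coin 3 (dime, 10¢): balance = 20¢
Coin 4 (nickel, 5¢): balance = 25¢
Coin 5 (quarter, 25¢): balance = 50¢
  → balance >= price → DISPENSE, change = 50 - 40 = 10¢

Answer: DISPENSED after coin 5, change 10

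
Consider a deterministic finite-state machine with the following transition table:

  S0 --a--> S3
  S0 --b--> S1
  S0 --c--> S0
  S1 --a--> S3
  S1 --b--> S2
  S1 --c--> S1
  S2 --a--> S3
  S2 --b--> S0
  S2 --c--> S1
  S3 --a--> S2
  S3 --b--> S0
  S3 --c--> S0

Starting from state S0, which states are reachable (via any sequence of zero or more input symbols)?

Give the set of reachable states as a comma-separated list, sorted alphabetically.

BFS from S0:
  visit S0: S0--a-->S3 (new), S0--b-->S1 (new), S0--c-->S0 (seen)
  visit S3: S3--a-->S2 (new), S3--b-->S0 (seen), S3--c-->S0 (seen)
  visit S1: S1--a-->S3 (seen), S1--b-->S2 (seen), S1--c-->S1 (seen)
  visit S2: S2--a-->S3 (seen), S2--b-->S0 (seen), S2--c-->S1 (seen)

Answer: S0, S1, S2, S3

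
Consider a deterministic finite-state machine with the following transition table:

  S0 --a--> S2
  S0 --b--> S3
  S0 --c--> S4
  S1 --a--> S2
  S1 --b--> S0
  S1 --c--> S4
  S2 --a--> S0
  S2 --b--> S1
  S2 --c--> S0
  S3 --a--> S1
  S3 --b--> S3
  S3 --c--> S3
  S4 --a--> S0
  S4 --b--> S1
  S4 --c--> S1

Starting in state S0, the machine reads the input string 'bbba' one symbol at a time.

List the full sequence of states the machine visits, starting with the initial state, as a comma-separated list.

Start: S0
  read 'b': S0 --b--> S3
  read 'b': S3 --b--> S3
  read 'b': S3 --b--> S3
  read 'a': S3 --a--> S1

Answer: S0, S3, S3, S3, S1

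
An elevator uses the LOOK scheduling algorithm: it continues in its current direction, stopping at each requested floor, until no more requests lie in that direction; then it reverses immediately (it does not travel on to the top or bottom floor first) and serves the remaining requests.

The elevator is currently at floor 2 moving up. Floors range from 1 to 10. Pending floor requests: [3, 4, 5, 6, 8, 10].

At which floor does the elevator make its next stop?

Current floor: 2, direction: up
Requests above: [3, 4, 5, 6, 8, 10]
Requests below: []
Moving up and requests lie above → nearest above is min([3, 4, 5, 6, 8, 10]) = 3

Answer: 3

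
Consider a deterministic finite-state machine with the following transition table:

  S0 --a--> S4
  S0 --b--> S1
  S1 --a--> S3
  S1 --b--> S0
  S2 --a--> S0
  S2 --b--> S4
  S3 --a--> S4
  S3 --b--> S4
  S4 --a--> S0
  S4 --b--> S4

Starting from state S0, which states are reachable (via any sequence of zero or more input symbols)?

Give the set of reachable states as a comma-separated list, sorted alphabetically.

Answer: S0, S1, S3, S4

Derivation:
BFS from S0:
  visit S0: S0--a-->S4 (new), S0--b-->S1 (new)
  visit S4: S4--a-->S0 (seen), S4--b-->S4 (seen)
  visit S1: S1--a-->S3 (new), S1--b-->S0 (seen)
  visit S3: S3--a-->S4 (seen), S3--b-->S4 (seen)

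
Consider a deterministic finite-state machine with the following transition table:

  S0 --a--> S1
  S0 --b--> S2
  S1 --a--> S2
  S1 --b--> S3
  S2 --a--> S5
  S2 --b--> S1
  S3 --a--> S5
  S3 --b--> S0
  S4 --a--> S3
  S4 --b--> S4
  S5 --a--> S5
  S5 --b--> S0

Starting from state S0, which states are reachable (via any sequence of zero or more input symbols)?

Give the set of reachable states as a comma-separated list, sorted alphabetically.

Answer: S0, S1, S2, S3, S5

Derivation:
BFS from S0:
  visit S0: S0--a-->S1 (new), S0--b-->S2 (new)
  visit S1: S1--a-->S2 (seen), S1--b-->S3 (new)
  visit S2: S2--a-->S5 (new), S2--b-->S1 (seen)
  visit S3: S3--a-->S5 (seen), S3--b-->S0 (seen)
  visit S5: S5--a-->S5 (seen), S5--b-->S0 (seen)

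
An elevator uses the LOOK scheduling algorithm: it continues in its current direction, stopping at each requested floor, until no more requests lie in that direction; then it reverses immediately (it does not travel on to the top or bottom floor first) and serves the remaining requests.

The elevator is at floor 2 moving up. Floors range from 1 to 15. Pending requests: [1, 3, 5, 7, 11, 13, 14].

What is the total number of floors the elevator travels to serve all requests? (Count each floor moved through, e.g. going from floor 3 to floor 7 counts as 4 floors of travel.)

Answer: 25

Derivation:
Start at floor 2 moving up, LOOK stop order: [3, 5, 7, 11, 13, 14, 1]
  2 → 3: |3-2| = 1, total = 1
  3 → 5: |5-3| = 2, total = 3
  5 → 7: |7-5| = 2, total = 5
  7 → 11: |11-7| = 4, total = 9
  11 → 13: |13-11| = 2, total = 11
  13 → 14: |14-13| = 1, total = 12
  14 → 1: |1-14| = 13, total = 25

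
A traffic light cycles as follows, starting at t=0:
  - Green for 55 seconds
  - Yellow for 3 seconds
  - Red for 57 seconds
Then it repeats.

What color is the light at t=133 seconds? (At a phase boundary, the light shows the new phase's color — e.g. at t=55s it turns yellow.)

Answer: green

Derivation:
Cycle length = 55 + 3 + 57 = 115s
t = 133, phase_t = 133 mod 115 = 18
18 < 55 (green end) → GREEN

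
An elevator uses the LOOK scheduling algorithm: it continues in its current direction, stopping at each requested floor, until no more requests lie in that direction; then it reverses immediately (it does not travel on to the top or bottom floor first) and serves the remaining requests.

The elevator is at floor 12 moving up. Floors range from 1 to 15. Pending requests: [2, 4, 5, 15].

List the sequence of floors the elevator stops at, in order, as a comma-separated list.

Current: 12, moving UP
Serve above first (ascending): [15]
Then reverse, serve below (descending): [5, 4, 2]

Answer: 15, 5, 4, 2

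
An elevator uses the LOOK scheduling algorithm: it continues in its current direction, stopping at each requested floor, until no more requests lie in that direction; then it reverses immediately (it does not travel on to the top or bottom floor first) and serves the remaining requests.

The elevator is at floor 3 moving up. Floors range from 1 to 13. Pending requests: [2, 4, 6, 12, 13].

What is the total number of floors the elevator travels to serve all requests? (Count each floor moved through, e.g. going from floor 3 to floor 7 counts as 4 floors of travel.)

Answer: 21

Derivation:
Start at floor 3 moving up, LOOK stop order: [4, 6, 12, 13, 2]
  3 → 4: |4-3| = 1, total = 1
  4 → 6: |6-4| = 2, total = 3
  6 → 12: |12-6| = 6, total = 9
  12 → 13: |13-12| = 1, total = 10
  13 → 2: |2-13| = 11, total = 21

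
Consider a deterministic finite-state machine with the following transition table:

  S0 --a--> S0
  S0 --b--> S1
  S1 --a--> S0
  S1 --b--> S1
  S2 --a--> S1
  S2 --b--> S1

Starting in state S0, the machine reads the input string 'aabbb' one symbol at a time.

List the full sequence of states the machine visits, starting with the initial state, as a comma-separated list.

Answer: S0, S0, S0, S1, S1, S1

Derivation:
Start: S0
  read 'a': S0 --a--> S0
  read 'a': S0 --a--> S0
  read 'b': S0 --b--> S1
  read 'b': S1 --b--> S1
  read 'b': S1 --b--> S1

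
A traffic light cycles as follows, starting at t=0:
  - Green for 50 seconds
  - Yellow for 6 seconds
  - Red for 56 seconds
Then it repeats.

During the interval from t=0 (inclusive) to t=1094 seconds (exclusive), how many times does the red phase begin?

Answer: 10

Derivation:
Cycle = 50+6+56 = 112s
red phase starts at t = k*112 + 56 for k=0,1,2,...
Need k*112+56 < 1094 → k < 9.268
k ∈ {0, ..., 9} → 10 starts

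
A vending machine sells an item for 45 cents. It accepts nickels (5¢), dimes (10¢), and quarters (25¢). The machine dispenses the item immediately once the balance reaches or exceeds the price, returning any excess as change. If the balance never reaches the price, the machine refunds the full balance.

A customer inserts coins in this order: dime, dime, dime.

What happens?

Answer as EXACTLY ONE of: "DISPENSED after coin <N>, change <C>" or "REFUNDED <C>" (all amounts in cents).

Answer: REFUNDED 30

Derivation:
Price: 45¢
Coin 1 (dime, 10¢): balance = 10¢
Coin 2 (dime, 10¢): balance = 20¢
Coin 3 (dime, 10¢): balance = 30¢
All coins inserted, balance 30¢ < price 45¢ → REFUND 30¢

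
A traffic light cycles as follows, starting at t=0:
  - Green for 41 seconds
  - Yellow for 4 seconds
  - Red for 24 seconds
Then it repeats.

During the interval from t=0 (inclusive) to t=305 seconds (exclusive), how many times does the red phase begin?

Answer: 4

Derivation:
Cycle = 41+4+24 = 69s
red phase starts at t = k*69 + 45 for k=0,1,2,...
Need k*69+45 < 305 → k < 3.768
k ∈ {0, ..., 3} → 4 starts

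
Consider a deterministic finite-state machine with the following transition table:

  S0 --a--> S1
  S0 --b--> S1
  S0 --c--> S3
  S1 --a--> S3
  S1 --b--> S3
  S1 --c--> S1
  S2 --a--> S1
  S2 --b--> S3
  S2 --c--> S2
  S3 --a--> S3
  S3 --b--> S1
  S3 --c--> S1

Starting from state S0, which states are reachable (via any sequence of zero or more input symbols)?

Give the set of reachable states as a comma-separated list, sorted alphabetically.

BFS from S0:
  visit S0: S0--a-->S1 (new), S0--b-->S1 (seen), S0--c-->S3 (new)
  visit S1: S1--a-->S3 (seen), S1--b-->S3 (seen), S1--c-->S1 (seen)
  visit S3: S3--a-->S3 (seen), S3--b-->S1 (seen), S3--c-->S1 (seen)

Answer: S0, S1, S3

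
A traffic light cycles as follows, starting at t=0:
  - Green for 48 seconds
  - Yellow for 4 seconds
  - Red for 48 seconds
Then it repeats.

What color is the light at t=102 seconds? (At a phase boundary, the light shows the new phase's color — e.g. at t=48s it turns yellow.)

Answer: green

Derivation:
Cycle length = 48 + 4 + 48 = 100s
t = 102, phase_t = 102 mod 100 = 2
2 < 48 (green end) → GREEN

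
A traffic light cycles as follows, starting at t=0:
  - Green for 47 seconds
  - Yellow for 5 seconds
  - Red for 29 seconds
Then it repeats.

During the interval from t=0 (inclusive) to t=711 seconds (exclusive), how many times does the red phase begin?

Cycle = 47+5+29 = 81s
red phase starts at t = k*81 + 52 for k=0,1,2,...
Need k*81+52 < 711 → k < 8.136
k ∈ {0, ..., 8} → 9 starts

Answer: 9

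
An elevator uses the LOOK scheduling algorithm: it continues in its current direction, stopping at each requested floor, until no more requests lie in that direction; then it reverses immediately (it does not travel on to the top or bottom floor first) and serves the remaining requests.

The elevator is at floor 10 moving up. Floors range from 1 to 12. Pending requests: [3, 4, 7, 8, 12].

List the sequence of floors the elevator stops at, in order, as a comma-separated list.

Current: 10, moving UP
Serve above first (ascending): [12]
Then reverse, serve below (descending): [8, 7, 4, 3]

Answer: 12, 8, 7, 4, 3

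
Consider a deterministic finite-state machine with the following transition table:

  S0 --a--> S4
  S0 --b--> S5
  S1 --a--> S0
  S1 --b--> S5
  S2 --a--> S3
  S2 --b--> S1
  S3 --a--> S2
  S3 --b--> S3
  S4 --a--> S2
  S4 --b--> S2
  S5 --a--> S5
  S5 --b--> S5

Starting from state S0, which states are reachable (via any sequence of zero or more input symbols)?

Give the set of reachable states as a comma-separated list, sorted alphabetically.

Answer: S0, S1, S2, S3, S4, S5

Derivation:
BFS from S0:
  visit S0: S0--a-->S4 (new), S0--b-->S5 (new)
  visit S4: S4--a-->S2 (new), S4--b-->S2 (seen)
  visit S5: S5--a-->S5 (seen), S5--b-->S5 (seen)
  visit S2: S2--a-->S3 (new), S2--b-->S1 (new)
  visit S3: S3--a-->S2 (seen), S3--b-->S3 (seen)
  visit S1: S1--a-->S0 (seen), S1--b-->S5 (seen)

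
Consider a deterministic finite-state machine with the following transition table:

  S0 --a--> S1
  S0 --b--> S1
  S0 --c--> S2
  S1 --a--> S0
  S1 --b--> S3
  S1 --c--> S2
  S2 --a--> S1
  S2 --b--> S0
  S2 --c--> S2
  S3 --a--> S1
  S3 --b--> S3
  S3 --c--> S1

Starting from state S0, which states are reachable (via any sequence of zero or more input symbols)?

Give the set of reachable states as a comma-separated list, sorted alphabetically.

BFS from S0:
  visit S0: S0--a-->S1 (new), S0--b-->S1 (seen), S0--c-->S2 (new)
  visit S1: S1--a-->S0 (seen), S1--b-->S3 (new), S1--c-->S2 (seen)
  visit S2: S2--a-->S1 (seen), S2--b-->S0 (seen), S2--c-->S2 (seen)
  visit S3: S3--a-->S1 (seen), S3--b-->S3 (seen), S3--c-->S1 (seen)

Answer: S0, S1, S2, S3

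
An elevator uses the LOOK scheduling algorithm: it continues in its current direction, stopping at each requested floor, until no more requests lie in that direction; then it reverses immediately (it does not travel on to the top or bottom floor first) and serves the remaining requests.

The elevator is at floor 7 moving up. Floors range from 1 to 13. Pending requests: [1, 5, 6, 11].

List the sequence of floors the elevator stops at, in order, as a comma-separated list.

Current: 7, moving UP
Serve above first (ascending): [11]
Then reverse, serve below (descending): [6, 5, 1]

Answer: 11, 6, 5, 1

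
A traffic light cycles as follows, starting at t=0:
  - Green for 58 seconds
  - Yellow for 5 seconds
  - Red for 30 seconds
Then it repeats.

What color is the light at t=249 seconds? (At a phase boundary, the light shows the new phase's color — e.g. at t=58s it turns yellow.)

Answer: red

Derivation:
Cycle length = 58 + 5 + 30 = 93s
t = 249, phase_t = 249 mod 93 = 63
63 >= 63 → RED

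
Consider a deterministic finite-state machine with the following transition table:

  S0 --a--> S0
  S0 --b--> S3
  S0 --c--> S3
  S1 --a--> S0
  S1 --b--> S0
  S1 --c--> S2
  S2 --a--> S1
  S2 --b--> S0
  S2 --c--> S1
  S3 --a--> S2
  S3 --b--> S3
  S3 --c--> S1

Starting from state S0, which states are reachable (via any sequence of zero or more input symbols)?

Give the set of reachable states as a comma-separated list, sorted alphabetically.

Answer: S0, S1, S2, S3

Derivation:
BFS from S0:
  visit S0: S0--a-->S0 (seen), S0--b-->S3 (new), S0--c-->S3 (seen)
  visit S3: S3--a-->S2 (new), S3--b-->S3 (seen), S3--c-->S1 (new)
  visit S2: S2--a-->S1 (seen), S2--b-->S0 (seen), S2--c-->S1 (seen)
  visit S1: S1--a-->S0 (seen), S1--b-->S0 (seen), S1--c-->S2 (seen)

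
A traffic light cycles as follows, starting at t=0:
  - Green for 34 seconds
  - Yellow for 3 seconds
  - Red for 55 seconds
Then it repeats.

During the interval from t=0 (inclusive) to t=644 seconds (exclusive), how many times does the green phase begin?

Answer: 7

Derivation:
Cycle = 34+3+55 = 92s
green phase starts at t = k*92 + 0 for k=0,1,2,...
Need k*92+0 < 644 → k < 7.000
k ∈ {0, ..., 6} → 7 starts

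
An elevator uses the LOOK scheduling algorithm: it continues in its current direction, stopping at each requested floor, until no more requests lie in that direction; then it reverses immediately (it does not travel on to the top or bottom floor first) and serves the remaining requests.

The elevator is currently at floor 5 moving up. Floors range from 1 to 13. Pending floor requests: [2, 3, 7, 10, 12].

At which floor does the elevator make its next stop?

Current floor: 5, direction: up
Requests above: [7, 10, 12]
Requests below: [2, 3]
Moving up and requests lie above → nearest above is min([7, 10, 12]) = 7

Answer: 7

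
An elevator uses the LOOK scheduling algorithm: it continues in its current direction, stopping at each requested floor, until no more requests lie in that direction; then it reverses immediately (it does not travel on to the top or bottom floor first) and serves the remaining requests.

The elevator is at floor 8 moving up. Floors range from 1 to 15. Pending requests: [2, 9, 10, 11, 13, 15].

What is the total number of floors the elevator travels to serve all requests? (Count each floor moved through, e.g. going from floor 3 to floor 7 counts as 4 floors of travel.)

Answer: 20

Derivation:
Start at floor 8 moving up, LOOK stop order: [9, 10, 11, 13, 15, 2]
  8 → 9: |9-8| = 1, total = 1
  9 → 10: |10-9| = 1, total = 2
  10 → 11: |11-10| = 1, total = 3
  11 → 13: |13-11| = 2, total = 5
  13 → 15: |15-13| = 2, total = 7
  15 → 2: |2-15| = 13, total = 20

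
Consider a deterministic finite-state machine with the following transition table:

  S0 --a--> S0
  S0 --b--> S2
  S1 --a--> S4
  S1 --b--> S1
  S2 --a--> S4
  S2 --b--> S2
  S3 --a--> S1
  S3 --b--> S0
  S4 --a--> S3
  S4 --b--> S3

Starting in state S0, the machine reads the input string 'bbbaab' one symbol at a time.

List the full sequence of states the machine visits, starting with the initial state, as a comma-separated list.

Answer: S0, S2, S2, S2, S4, S3, S0

Derivation:
Start: S0
  read 'b': S0 --b--> S2
  read 'b': S2 --b--> S2
  read 'b': S2 --b--> S2
  read 'a': S2 --a--> S4
  read 'a': S4 --a--> S3
  read 'b': S3 --b--> S0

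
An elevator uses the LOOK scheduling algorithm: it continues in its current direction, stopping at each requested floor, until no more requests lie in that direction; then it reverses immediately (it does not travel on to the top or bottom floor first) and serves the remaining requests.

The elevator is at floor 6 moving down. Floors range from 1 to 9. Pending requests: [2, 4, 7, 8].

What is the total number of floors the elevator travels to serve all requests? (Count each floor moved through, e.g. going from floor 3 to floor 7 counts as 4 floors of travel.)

Start at floor 6 moving down, LOOK stop order: [4, 2, 7, 8]
  6 → 4: |4-6| = 2, total = 2
  4 → 2: |2-4| = 2, total = 4
  2 → 7: |7-2| = 5, total = 9
  7 → 8: |8-7| = 1, total = 10

Answer: 10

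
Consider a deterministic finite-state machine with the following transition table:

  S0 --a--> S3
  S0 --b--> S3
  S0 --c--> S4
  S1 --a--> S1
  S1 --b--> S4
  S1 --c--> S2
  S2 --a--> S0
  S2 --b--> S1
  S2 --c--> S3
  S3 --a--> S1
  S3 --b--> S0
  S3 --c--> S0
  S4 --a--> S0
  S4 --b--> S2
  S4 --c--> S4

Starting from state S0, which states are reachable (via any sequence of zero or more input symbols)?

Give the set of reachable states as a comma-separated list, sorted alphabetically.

Answer: S0, S1, S2, S3, S4

Derivation:
BFS from S0:
  visit S0: S0--a-->S3 (new), S0--b-->S3 (seen), S0--c-->S4 (new)
  visit S3: S3--a-->S1 (new), S3--b-->S0 (seen), S3--c-->S0 (seen)
  visit S4: S4--a-->S0 (seen), S4--b-->S2 (new), S4--c-->S4 (seen)
  visit S1: S1--a-->S1 (seen), S1--b-->S4 (seen), S1--c-->S2 (seen)
  visit S2: S2--a-->S0 (seen), S2--b-->S1 (seen), S2--c-->S3 (seen)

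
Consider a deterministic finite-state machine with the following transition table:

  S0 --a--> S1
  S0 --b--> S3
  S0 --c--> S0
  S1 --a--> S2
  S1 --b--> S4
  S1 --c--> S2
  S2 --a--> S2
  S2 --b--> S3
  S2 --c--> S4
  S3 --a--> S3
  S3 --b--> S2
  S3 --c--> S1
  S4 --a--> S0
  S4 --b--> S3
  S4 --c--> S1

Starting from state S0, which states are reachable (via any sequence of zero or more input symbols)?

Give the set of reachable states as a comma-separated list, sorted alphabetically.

BFS from S0:
  visit S0: S0--a-->S1 (new), S0--b-->S3 (new), S0--c-->S0 (seen)
  visit S1: S1--a-->S2 (new), S1--b-->S4 (new), S1--c-->S2 (seen)
  visit S3: S3--a-->S3 (seen), S3--b-->S2 (seen), S3--c-->S1 (seen)
  visit S2: S2--a-->S2 (seen), S2--b-->S3 (seen), S2--c-->S4 (seen)
  visit S4: S4--a-->S0 (seen), S4--b-->S3 (seen), S4--c-->S1 (seen)

Answer: S0, S1, S2, S3, S4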